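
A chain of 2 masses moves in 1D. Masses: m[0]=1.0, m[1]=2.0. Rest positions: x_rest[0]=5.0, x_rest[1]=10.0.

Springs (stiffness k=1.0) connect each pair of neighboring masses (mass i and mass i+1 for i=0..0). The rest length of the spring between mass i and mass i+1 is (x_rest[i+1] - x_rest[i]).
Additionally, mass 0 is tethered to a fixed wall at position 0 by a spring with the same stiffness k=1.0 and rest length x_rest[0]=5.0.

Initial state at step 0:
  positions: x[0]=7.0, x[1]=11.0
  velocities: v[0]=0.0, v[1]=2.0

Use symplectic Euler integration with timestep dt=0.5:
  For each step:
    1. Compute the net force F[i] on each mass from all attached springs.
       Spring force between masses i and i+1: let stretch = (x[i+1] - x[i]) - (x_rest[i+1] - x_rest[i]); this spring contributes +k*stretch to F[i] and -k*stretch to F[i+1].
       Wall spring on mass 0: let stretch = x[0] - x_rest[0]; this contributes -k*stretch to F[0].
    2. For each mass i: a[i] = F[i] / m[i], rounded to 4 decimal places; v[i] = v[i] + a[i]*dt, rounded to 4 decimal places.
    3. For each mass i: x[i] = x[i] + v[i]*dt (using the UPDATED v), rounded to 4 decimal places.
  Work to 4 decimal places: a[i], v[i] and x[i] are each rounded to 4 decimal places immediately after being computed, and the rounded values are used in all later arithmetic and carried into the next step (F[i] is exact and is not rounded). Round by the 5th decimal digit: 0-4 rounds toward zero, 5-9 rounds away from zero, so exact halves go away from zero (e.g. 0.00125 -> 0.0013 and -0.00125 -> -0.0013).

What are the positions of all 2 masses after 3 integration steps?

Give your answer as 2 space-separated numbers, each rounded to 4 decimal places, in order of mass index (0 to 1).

Answer: 5.1446 13.8146

Derivation:
Step 0: x=[7.0000 11.0000] v=[0.0000 2.0000]
Step 1: x=[6.2500 12.1250] v=[-1.5000 2.2500]
Step 2: x=[5.4063 13.1407] v=[-1.6875 2.0313]
Step 3: x=[5.1446 13.8146] v=[-0.5235 1.3477]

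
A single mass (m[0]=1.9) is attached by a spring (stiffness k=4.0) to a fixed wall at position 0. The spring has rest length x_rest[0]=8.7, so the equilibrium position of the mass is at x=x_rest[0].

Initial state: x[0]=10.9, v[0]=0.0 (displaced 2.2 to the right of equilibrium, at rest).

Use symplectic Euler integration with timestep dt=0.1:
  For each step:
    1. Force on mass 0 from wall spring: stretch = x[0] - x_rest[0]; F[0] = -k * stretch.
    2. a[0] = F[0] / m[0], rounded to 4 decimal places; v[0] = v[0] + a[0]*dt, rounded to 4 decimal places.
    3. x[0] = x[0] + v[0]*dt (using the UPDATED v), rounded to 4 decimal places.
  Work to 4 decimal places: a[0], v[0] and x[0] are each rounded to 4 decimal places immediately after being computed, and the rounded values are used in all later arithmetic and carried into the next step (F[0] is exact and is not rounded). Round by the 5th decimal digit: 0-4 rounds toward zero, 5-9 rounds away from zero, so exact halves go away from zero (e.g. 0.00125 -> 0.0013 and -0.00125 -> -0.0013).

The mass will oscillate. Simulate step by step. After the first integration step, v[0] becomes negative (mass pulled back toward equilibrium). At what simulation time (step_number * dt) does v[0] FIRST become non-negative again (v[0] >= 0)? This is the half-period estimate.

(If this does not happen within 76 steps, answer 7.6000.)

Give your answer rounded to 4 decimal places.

Step 0: x=[10.9000] v=[0.0000]
Step 1: x=[10.8537] v=[-0.4632]
Step 2: x=[10.7620] v=[-0.9166]
Step 3: x=[10.6269] v=[-1.3507]
Step 4: x=[10.4513] v=[-1.7564]
Step 5: x=[10.2388] v=[-2.1251]
Step 6: x=[9.9939] v=[-2.4491]
Step 7: x=[9.7218] v=[-2.7215]
Step 8: x=[9.4281] v=[-2.9366]
Step 9: x=[9.1191] v=[-3.0899]
Step 10: x=[8.8013] v=[-3.1781]
Step 11: x=[8.4814] v=[-3.1994]
Step 12: x=[8.1661] v=[-3.1534]
Step 13: x=[7.8620] v=[-3.0410]
Step 14: x=[7.5755] v=[-2.8646]
Step 15: x=[7.3127] v=[-2.6279]
Step 16: x=[7.0791] v=[-2.3358]
Step 17: x=[6.8796] v=[-1.9946]
Step 18: x=[6.7185] v=[-1.6114]
Step 19: x=[6.5991] v=[-1.1942]
Step 20: x=[6.5239] v=[-0.7519]
Step 21: x=[6.4945] v=[-0.2938]
Step 22: x=[6.5116] v=[0.1705]
First v>=0 after going negative at step 22, time=2.2000

Answer: 2.2000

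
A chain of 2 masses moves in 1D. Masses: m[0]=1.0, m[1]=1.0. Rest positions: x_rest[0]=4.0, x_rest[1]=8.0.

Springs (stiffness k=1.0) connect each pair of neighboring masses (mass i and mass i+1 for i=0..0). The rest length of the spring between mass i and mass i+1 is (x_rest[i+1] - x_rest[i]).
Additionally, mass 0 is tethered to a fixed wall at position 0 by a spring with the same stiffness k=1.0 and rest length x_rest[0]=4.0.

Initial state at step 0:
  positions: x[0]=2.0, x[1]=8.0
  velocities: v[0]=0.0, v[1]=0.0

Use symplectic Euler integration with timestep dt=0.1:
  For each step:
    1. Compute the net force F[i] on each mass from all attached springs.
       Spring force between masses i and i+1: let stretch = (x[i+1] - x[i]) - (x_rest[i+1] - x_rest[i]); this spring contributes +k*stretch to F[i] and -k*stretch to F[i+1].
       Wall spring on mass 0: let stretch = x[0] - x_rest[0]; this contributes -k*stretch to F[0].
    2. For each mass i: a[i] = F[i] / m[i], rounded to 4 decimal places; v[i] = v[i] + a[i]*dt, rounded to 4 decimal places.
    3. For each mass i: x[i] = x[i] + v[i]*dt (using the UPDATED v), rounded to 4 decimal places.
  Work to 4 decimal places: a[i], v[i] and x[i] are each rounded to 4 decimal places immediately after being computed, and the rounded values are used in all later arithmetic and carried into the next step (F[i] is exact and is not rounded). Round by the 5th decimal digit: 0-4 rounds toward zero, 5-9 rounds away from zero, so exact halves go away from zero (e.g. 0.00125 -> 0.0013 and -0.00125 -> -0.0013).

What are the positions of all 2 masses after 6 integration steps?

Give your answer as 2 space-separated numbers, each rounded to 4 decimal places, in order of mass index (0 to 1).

Step 0: x=[2.0000 8.0000] v=[0.0000 0.0000]
Step 1: x=[2.0400 7.9800] v=[0.4000 -0.2000]
Step 2: x=[2.1190 7.9406] v=[0.7900 -0.3940]
Step 3: x=[2.2350 7.8830] v=[1.1603 -0.5762]
Step 4: x=[2.3852 7.8089] v=[1.5016 -0.7410]
Step 5: x=[2.5658 7.7206] v=[1.8055 -0.8834]
Step 6: x=[2.7722 7.6207] v=[2.0644 -0.9989]

Answer: 2.7722 7.6207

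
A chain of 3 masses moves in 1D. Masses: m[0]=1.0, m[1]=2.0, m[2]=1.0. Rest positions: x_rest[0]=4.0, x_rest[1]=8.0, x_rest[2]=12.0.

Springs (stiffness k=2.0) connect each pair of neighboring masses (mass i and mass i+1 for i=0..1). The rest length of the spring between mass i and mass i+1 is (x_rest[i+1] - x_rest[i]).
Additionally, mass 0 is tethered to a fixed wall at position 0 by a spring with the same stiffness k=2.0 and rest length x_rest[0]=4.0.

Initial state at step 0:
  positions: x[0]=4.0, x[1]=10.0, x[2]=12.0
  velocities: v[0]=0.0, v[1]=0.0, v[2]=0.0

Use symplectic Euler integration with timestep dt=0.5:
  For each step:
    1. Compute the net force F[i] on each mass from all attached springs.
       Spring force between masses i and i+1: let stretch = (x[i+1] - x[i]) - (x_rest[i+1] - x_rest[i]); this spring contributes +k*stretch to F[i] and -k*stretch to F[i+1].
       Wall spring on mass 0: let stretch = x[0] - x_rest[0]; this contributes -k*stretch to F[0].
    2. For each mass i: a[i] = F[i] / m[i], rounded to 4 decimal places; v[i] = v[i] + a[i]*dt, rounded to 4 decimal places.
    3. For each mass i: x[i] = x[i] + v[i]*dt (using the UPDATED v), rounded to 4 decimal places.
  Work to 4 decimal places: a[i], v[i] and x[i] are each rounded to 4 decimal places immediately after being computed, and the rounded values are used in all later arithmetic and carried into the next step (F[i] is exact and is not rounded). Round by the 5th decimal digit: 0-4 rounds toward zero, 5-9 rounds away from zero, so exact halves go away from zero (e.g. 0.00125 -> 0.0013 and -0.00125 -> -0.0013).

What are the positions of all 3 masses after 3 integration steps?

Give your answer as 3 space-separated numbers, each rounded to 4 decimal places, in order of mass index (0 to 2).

Answer: 4.5000 7.8750 14.0000

Derivation:
Step 0: x=[4.0000 10.0000 12.0000] v=[0.0000 0.0000 0.0000]
Step 1: x=[5.0000 9.0000 13.0000] v=[2.0000 -2.0000 2.0000]
Step 2: x=[5.5000 8.0000 14.0000] v=[1.0000 -2.0000 2.0000]
Step 3: x=[4.5000 7.8750 14.0000] v=[-2.0000 -0.2500 0.0000]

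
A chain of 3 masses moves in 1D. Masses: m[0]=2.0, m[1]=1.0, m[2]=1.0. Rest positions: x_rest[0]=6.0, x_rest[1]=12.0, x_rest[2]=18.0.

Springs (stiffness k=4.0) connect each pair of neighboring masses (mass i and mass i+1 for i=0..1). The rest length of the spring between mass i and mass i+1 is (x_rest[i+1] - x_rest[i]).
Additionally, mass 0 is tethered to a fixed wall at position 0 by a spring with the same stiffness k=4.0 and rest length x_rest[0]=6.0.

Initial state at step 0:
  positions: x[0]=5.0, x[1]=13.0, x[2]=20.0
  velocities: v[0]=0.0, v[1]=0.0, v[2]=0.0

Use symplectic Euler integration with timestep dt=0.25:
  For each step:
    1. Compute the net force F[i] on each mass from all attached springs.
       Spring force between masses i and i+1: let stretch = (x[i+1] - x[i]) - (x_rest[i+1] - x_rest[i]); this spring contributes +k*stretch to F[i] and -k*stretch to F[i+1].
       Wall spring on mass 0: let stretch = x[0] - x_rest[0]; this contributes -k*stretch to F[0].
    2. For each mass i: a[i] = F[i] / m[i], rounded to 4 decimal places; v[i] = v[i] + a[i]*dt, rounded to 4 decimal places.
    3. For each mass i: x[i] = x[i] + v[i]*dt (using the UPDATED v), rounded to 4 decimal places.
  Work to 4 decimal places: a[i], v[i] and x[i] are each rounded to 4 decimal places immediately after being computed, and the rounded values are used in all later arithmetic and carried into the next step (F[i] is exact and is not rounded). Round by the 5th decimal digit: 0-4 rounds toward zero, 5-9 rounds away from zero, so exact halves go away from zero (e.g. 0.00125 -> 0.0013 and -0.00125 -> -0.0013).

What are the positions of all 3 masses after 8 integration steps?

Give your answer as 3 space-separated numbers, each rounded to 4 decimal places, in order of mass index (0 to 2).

Answer: 6.4214 12.0079 17.1703

Derivation:
Step 0: x=[5.0000 13.0000 20.0000] v=[0.0000 0.0000 0.0000]
Step 1: x=[5.3750 12.7500 19.7500] v=[1.5000 -1.0000 -1.0000]
Step 2: x=[6.0000 12.4063 19.2500] v=[2.5000 -1.3750 -2.0000]
Step 3: x=[6.6758 12.1719 18.5391] v=[2.7032 -0.9376 -2.8437]
Step 4: x=[7.2042 12.1553 17.7364] v=[2.1134 -0.0665 -3.2109]
Step 5: x=[7.4509 12.2962 17.0384] v=[0.9869 0.5635 -2.7920]
Step 6: x=[7.3719 12.4113 16.6549] v=[-0.3159 0.4604 -1.5342]
Step 7: x=[7.0014 12.3275 16.7105] v=[-1.4822 -0.3354 0.2222]
Step 8: x=[6.4214 12.0079 17.1703] v=[-2.3199 -1.2785 1.8392]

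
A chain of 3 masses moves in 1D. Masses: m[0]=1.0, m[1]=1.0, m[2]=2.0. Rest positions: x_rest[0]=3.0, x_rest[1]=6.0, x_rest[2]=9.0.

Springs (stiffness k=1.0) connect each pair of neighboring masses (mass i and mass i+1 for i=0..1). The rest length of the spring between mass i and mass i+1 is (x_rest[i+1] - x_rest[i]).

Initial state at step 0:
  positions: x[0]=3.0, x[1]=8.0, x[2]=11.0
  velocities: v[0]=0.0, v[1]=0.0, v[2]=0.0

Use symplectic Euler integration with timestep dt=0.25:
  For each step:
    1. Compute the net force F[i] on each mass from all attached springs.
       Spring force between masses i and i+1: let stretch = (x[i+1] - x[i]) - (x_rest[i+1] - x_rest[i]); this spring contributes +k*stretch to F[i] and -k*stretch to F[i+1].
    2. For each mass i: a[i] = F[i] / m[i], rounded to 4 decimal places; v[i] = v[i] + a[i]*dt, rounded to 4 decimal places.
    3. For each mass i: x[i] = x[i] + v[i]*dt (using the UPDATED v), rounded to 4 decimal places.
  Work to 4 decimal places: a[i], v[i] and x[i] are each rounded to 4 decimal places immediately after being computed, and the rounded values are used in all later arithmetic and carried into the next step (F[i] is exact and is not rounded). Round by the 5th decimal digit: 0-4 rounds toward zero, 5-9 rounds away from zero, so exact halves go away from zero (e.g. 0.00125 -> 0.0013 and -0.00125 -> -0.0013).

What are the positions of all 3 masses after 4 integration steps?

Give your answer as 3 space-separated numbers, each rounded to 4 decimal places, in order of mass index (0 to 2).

Answer: 4.0324 7.0732 10.9472

Derivation:
Step 0: x=[3.0000 8.0000 11.0000] v=[0.0000 0.0000 0.0000]
Step 1: x=[3.1250 7.8750 11.0000] v=[0.5000 -0.5000 0.0000]
Step 2: x=[3.3594 7.6484 10.9961] v=[0.9375 -0.9063 -0.0156]
Step 3: x=[3.6744 7.3630 10.9813] v=[1.2598 -1.1416 -0.0591]
Step 4: x=[4.0324 7.0732 10.9472] v=[1.4320 -1.1592 -0.1364]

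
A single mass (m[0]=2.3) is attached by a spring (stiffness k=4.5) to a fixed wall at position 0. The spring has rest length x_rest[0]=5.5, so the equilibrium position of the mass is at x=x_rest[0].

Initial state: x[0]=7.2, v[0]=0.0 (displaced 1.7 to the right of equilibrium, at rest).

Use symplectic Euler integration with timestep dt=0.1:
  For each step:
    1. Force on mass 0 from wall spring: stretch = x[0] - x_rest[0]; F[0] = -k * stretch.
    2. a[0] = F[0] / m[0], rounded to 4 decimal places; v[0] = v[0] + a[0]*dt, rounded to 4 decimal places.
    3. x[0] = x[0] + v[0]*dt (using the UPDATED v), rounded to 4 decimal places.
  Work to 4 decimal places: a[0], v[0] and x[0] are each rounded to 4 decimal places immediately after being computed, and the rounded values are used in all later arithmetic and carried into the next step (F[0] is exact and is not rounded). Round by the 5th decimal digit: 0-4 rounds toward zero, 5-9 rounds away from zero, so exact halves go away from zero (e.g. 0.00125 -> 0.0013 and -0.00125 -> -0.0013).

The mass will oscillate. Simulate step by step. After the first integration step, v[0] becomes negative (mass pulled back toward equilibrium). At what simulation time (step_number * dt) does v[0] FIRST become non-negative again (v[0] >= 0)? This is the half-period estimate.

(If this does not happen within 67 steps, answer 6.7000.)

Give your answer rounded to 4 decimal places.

Step 0: x=[7.2000] v=[0.0000]
Step 1: x=[7.1667] v=[-0.3326]
Step 2: x=[7.1008] v=[-0.6587]
Step 3: x=[7.0036] v=[-0.9719]
Step 4: x=[6.8770] v=[-1.2661]
Step 5: x=[6.7235] v=[-1.5355]
Step 6: x=[6.5460] v=[-1.7749]
Step 7: x=[6.3480] v=[-1.9796]
Step 8: x=[6.1335] v=[-2.1455]
Step 9: x=[5.9066] v=[-2.2695]
Step 10: x=[5.6717] v=[-2.3491]
Step 11: x=[5.4334] v=[-2.3827]
Step 12: x=[5.1964] v=[-2.3697]
Step 13: x=[4.9654] v=[-2.3103]
Step 14: x=[4.7448] v=[-2.2057]
Step 15: x=[4.5390] v=[-2.0579]
Step 16: x=[4.3520] v=[-1.8699]
Step 17: x=[4.1875] v=[-1.6453]
Step 18: x=[4.0487] v=[-1.3885]
Step 19: x=[3.9382] v=[-1.1046]
Step 20: x=[3.8583] v=[-0.7990]
Step 21: x=[3.8105] v=[-0.4778]
Step 22: x=[3.7958] v=[-0.1473]
Step 23: x=[3.8144] v=[0.1861]
First v>=0 after going negative at step 23, time=2.3000

Answer: 2.3000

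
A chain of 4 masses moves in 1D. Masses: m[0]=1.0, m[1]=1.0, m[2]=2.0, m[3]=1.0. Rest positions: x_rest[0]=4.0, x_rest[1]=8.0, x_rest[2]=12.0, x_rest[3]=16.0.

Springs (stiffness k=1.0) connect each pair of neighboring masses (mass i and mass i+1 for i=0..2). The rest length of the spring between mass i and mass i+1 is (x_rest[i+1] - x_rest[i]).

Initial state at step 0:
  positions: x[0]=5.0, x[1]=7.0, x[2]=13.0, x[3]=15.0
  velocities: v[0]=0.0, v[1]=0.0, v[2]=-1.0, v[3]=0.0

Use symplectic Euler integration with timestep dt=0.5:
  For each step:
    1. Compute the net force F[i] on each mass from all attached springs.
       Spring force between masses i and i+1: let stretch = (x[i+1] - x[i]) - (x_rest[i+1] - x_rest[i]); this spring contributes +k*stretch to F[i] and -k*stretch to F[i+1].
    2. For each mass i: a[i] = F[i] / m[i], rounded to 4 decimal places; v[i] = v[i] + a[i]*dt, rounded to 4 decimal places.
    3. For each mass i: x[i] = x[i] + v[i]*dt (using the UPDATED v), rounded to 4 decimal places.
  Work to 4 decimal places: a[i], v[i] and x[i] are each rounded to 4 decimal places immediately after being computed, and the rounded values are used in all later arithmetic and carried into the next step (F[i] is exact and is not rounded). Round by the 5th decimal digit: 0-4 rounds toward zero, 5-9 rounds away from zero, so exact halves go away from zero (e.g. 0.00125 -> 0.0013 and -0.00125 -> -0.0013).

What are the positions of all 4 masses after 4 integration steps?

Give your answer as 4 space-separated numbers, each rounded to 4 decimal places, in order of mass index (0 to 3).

Step 0: x=[5.0000 7.0000 13.0000 15.0000] v=[0.0000 0.0000 -1.0000 0.0000]
Step 1: x=[4.5000 8.0000 12.0000 15.5000] v=[-1.0000 2.0000 -2.0000 1.0000]
Step 2: x=[3.8750 9.1250 10.9375 16.1250] v=[-1.2500 2.2500 -2.1250 1.2500]
Step 3: x=[3.5625 9.3907 10.2969 16.4532] v=[-0.6250 0.5313 -1.2813 0.6563]
Step 4: x=[3.7071 8.4259 10.3126 16.2423] v=[0.2891 -1.9297 0.0313 -0.4219]

Answer: 3.7071 8.4259 10.3126 16.2423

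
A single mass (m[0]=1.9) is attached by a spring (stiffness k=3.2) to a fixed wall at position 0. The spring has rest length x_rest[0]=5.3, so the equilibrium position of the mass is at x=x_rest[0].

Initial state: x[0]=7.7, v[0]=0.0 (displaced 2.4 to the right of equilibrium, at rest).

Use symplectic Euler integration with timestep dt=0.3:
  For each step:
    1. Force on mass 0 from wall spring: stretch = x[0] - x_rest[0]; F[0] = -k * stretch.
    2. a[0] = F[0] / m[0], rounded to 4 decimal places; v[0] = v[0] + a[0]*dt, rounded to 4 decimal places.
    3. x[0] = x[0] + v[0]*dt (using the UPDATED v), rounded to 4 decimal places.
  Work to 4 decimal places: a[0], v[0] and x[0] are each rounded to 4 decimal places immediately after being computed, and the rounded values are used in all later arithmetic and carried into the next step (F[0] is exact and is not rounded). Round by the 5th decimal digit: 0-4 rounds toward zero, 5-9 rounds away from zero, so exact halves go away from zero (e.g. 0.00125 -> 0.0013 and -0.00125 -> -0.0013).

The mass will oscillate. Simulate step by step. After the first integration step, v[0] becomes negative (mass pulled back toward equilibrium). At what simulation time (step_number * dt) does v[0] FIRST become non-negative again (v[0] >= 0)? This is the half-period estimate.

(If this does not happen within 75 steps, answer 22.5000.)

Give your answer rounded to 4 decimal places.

Step 0: x=[7.7000] v=[0.0000]
Step 1: x=[7.3362] v=[-1.2126]
Step 2: x=[6.6638] v=[-2.2414]
Step 3: x=[5.7847] v=[-2.9305]
Step 4: x=[4.8321] v=[-3.1754]
Step 5: x=[3.9504] v=[-2.9390]
Step 6: x=[3.2733] v=[-2.2571]
Step 7: x=[2.9034] v=[-1.2331]
Step 8: x=[2.8967] v=[-0.0222]
Step 9: x=[3.2543] v=[1.1921]
First v>=0 after going negative at step 9, time=2.7000

Answer: 2.7000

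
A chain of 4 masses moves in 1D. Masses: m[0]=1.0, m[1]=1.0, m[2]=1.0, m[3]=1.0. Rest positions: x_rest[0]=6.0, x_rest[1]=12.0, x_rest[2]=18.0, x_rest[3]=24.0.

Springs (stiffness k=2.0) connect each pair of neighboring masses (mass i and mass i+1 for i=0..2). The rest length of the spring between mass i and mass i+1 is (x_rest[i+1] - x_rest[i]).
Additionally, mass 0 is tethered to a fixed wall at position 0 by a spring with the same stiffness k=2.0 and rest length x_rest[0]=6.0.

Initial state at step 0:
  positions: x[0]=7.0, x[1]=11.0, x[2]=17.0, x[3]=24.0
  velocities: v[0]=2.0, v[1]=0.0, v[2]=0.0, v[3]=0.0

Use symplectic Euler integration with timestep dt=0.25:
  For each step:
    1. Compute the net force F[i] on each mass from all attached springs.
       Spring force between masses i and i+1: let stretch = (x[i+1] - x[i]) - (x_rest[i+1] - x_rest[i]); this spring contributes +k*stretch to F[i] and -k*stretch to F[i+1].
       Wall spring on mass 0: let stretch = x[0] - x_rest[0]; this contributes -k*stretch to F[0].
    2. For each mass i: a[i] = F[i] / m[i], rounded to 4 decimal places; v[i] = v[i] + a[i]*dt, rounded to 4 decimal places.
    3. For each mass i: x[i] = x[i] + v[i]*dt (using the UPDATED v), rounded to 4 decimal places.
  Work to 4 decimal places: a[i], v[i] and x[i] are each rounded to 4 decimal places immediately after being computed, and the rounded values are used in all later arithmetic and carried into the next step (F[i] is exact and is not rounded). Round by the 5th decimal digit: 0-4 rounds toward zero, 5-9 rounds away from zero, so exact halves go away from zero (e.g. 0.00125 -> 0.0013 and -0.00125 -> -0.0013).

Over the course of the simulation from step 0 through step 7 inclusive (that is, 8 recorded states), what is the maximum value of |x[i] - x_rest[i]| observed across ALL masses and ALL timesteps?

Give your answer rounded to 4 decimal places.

Step 0: x=[7.0000 11.0000 17.0000 24.0000] v=[2.0000 0.0000 0.0000 0.0000]
Step 1: x=[7.1250 11.2500 17.1250 23.8750] v=[0.5000 1.0000 0.5000 -0.5000]
Step 2: x=[6.8750 11.7188 17.3594 23.6563] v=[-1.0000 1.8750 0.9375 -0.8750]
Step 3: x=[6.3711 12.2872 17.6758 23.4004] v=[-2.0156 2.2734 1.2657 -1.0235]
Step 4: x=[5.8103 12.7896 18.0342 23.1790] v=[-2.2431 2.0097 1.4337 -0.8858]
Step 5: x=[5.3957 13.0752 18.3802 23.0645] v=[-1.6586 1.1424 1.3838 -0.4582]
Step 6: x=[5.2665 13.0640 18.6486 23.1144] v=[-0.5167 -0.0449 1.0735 0.1997]
Step 7: x=[5.4537 12.7762 18.7771 23.3561] v=[0.7488 -1.1514 0.5141 0.9668]
Max displacement = 1.1250

Answer: 1.1250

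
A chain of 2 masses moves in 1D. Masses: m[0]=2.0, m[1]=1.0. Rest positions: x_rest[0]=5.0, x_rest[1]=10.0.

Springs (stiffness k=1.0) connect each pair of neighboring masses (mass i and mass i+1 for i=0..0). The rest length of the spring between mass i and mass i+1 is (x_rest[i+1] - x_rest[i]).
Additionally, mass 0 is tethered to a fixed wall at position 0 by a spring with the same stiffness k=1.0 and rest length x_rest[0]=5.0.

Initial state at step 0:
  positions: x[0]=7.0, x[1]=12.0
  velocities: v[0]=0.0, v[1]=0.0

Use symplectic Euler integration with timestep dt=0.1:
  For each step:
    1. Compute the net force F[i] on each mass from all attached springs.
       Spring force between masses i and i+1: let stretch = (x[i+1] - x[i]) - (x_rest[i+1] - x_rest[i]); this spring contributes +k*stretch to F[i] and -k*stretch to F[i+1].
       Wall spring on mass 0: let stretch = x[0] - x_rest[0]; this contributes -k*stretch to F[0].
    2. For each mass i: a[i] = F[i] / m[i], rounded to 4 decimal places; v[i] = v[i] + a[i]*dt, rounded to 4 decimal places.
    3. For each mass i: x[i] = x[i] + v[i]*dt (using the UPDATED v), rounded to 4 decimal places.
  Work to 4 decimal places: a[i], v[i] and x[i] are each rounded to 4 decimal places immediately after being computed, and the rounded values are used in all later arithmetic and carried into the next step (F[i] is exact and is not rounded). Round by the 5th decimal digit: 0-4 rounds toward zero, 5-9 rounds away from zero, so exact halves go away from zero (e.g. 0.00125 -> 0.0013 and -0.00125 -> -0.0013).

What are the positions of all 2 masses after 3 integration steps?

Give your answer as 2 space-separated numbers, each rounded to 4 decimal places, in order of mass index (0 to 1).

Answer: 6.9405 11.9995

Derivation:
Step 0: x=[7.0000 12.0000] v=[0.0000 0.0000]
Step 1: x=[6.9900 12.0000] v=[-0.1000 0.0000]
Step 2: x=[6.9701 11.9999] v=[-0.1990 -0.0010]
Step 3: x=[6.9405 11.9995] v=[-0.2960 -0.0040]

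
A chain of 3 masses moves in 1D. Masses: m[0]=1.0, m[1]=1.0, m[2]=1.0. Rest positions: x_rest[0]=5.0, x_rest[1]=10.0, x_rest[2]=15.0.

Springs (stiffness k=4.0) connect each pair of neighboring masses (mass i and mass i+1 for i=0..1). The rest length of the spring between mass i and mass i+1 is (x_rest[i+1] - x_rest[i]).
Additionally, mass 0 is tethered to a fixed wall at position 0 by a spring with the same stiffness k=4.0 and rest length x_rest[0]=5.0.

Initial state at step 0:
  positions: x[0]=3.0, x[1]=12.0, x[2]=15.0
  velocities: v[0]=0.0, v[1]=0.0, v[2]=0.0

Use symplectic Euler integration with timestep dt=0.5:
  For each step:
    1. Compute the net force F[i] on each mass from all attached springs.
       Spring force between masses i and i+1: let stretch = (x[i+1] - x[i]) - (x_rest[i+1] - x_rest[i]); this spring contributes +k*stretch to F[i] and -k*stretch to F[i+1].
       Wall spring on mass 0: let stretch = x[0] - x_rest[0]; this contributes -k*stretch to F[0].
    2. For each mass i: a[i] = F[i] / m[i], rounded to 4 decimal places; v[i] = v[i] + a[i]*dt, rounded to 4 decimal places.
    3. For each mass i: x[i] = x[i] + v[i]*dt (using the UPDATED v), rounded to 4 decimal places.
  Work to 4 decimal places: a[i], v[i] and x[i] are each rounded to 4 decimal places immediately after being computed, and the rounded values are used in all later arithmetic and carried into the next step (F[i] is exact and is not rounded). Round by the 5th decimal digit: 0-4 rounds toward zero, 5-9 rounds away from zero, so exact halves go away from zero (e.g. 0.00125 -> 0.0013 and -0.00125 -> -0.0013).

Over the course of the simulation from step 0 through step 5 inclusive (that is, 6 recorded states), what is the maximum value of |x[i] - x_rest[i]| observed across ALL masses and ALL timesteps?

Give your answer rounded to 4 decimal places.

Answer: 4.0000

Derivation:
Step 0: x=[3.0000 12.0000 15.0000] v=[0.0000 0.0000 0.0000]
Step 1: x=[9.0000 6.0000 17.0000] v=[12.0000 -12.0000 4.0000]
Step 2: x=[3.0000 14.0000 13.0000] v=[-12.0000 16.0000 -8.0000]
Step 3: x=[5.0000 10.0000 15.0000] v=[4.0000 -8.0000 4.0000]
Step 4: x=[7.0000 6.0000 17.0000] v=[4.0000 -8.0000 4.0000]
Step 5: x=[1.0000 14.0000 13.0000] v=[-12.0000 16.0000 -8.0000]
Max displacement = 4.0000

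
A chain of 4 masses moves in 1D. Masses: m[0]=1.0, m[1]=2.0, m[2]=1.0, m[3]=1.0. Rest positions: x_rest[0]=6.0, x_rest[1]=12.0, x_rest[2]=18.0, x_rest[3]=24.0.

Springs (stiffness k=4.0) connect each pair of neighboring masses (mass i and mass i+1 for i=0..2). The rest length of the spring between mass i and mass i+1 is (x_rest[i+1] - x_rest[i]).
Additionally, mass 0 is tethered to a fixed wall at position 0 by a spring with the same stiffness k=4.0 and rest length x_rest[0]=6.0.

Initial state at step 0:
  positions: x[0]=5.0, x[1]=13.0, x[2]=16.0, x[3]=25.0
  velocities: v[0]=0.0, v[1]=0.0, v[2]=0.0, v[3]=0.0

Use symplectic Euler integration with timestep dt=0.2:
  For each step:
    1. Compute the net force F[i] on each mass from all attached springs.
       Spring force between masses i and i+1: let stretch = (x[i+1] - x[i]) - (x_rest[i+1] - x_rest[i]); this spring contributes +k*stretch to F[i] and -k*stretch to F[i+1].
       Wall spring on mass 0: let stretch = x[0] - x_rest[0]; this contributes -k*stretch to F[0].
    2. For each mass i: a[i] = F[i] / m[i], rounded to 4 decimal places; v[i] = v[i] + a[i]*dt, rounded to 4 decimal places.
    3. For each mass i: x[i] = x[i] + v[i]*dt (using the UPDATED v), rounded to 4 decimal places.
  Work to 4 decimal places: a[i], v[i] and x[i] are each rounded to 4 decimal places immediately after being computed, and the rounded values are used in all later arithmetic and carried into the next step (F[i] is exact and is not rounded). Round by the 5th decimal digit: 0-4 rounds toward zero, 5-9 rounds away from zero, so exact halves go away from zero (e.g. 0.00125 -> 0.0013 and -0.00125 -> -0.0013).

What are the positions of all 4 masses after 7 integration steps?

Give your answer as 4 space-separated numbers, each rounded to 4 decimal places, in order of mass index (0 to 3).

Answer: 5.5360 12.3473 16.9678 24.7508

Derivation:
Step 0: x=[5.0000 13.0000 16.0000 25.0000] v=[0.0000 0.0000 0.0000 0.0000]
Step 1: x=[5.4800 12.6000 16.9600 24.5200] v=[2.4000 -2.0000 4.8000 -2.4000]
Step 2: x=[6.2224 11.9792 18.4320 23.7904] v=[3.7120 -3.1040 7.3600 -3.6480]
Step 3: x=[6.8903 11.4141 19.7289 23.1635] v=[3.3395 -2.8256 6.4845 -3.1347]
Step 4: x=[7.1796 11.1523 20.2450 22.9470] v=[1.4463 -1.3092 2.5803 -1.0824]
Step 5: x=[6.9558 11.3001 19.7385 23.2582] v=[-1.1192 0.7388 -2.5323 1.5560]
Step 6: x=[6.3141 11.7754 18.4450 23.9662] v=[-3.2084 2.3764 -6.4673 3.5402]
Step 7: x=[5.5360 12.3473 16.9678 24.7508] v=[-3.8906 2.8597 -7.3860 3.9232]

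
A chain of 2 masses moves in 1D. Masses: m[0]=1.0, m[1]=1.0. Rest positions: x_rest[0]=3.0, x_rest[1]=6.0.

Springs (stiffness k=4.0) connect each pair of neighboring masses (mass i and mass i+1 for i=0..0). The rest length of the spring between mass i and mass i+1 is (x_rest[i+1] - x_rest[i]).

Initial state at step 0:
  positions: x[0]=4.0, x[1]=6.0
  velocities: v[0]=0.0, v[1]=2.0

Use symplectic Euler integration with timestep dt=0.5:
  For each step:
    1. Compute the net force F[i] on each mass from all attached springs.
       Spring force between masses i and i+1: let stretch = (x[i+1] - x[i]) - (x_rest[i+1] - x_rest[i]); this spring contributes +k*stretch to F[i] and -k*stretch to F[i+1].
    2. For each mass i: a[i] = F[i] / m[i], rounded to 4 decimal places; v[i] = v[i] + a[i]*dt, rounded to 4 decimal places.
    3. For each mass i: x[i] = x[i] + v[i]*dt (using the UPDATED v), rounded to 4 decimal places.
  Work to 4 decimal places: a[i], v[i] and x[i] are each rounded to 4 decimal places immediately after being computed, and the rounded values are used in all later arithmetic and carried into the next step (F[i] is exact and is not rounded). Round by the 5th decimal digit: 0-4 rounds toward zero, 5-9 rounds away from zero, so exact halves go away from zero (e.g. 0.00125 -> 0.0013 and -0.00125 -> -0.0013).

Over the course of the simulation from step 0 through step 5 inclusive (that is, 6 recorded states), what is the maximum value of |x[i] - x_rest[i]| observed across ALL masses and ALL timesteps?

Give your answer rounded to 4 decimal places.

Answer: 4.0000

Derivation:
Step 0: x=[4.0000 6.0000] v=[0.0000 2.0000]
Step 1: x=[3.0000 8.0000] v=[-2.0000 4.0000]
Step 2: x=[4.0000 8.0000] v=[2.0000 0.0000]
Step 3: x=[6.0000 7.0000] v=[4.0000 -2.0000]
Step 4: x=[6.0000 8.0000] v=[0.0000 2.0000]
Step 5: x=[5.0000 10.0000] v=[-2.0000 4.0000]
Max displacement = 4.0000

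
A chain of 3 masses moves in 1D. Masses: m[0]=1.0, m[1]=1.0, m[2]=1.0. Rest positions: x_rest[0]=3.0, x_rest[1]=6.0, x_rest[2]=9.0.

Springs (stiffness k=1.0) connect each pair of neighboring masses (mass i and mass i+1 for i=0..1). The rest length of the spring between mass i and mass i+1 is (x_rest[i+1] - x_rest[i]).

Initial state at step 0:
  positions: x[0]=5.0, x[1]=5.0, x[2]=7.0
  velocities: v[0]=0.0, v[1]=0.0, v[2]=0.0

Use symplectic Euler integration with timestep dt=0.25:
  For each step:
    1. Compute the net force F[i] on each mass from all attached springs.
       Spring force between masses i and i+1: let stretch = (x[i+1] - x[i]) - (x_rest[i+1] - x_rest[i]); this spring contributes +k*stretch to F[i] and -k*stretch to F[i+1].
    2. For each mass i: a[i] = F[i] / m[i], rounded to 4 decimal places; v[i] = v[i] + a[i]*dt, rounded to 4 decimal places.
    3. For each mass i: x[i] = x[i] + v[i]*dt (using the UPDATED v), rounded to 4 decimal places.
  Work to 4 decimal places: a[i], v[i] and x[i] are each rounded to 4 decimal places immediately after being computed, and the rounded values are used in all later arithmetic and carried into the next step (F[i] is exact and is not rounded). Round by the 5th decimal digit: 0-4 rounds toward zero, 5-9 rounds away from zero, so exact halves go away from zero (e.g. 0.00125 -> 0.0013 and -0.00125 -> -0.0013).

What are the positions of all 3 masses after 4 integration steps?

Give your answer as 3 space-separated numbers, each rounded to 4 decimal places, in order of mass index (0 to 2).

Answer: 3.3995 5.9285 7.6720

Derivation:
Step 0: x=[5.0000 5.0000 7.0000] v=[0.0000 0.0000 0.0000]
Step 1: x=[4.8125 5.1250 7.0625] v=[-0.7500 0.5000 0.2500]
Step 2: x=[4.4570 5.3516 7.1914] v=[-1.4219 0.9063 0.5156]
Step 3: x=[3.9699 5.6373 7.3928] v=[-1.9483 1.1426 0.8057]
Step 4: x=[3.3995 5.9285 7.6720] v=[-2.2815 1.1646 1.1168]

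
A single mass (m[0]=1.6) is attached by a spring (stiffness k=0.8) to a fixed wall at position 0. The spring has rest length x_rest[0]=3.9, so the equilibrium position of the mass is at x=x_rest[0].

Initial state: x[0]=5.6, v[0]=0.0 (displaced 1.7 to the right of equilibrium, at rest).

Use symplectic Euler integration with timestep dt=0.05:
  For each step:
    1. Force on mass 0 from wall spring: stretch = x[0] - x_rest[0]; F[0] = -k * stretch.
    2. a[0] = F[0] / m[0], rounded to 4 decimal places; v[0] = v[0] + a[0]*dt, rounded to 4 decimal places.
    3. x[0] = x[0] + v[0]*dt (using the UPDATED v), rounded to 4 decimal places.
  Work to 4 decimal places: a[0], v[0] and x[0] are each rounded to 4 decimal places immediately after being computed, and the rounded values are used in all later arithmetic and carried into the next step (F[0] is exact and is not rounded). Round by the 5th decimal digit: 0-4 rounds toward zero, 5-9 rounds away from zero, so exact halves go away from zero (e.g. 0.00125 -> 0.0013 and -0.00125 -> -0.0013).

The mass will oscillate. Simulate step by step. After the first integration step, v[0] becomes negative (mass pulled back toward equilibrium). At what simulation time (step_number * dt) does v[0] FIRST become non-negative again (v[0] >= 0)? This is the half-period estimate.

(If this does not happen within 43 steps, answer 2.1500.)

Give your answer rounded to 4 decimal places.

Answer: 2.1500

Derivation:
Step 0: x=[5.6000] v=[0.0000]
Step 1: x=[5.5979] v=[-0.0425]
Step 2: x=[5.5937] v=[-0.0850]
Step 3: x=[5.5873] v=[-0.1273]
Step 4: x=[5.5788] v=[-0.1695]
Step 5: x=[5.5682] v=[-0.2115]
Step 6: x=[5.5555] v=[-0.2532]
Step 7: x=[5.5408] v=[-0.2946]
Step 8: x=[5.5240] v=[-0.3356]
Step 9: x=[5.5052] v=[-0.3762]
Step 10: x=[5.4844] v=[-0.4163]
Step 11: x=[5.4616] v=[-0.4559]
Step 12: x=[5.4369] v=[-0.4949]
Step 13: x=[5.4102] v=[-0.5333]
Step 14: x=[5.3816] v=[-0.5711]
Step 15: x=[5.3512] v=[-0.6081]
Step 16: x=[5.3190] v=[-0.6444]
Step 17: x=[5.2850] v=[-0.6799]
Step 18: x=[5.2493] v=[-0.7145]
Step 19: x=[5.2119] v=[-0.7482]
Step 20: x=[5.1729] v=[-0.7810]
Step 21: x=[5.1323] v=[-0.8128]
Step 22: x=[5.0901] v=[-0.8436]
Step 23: x=[5.0464] v=[-0.8734]
Step 24: x=[5.0013] v=[-0.9021]
Step 25: x=[4.9548] v=[-0.9296]
Step 26: x=[4.9070] v=[-0.9560]
Step 27: x=[4.8579] v=[-0.9812]
Step 28: x=[4.8076] v=[-1.0052]
Step 29: x=[4.7562] v=[-1.0279]
Step 30: x=[4.7037] v=[-1.0493]
Step 31: x=[4.6502] v=[-1.0694]
Step 32: x=[4.5958] v=[-1.0882]
Step 33: x=[4.5405] v=[-1.1056]
Step 34: x=[4.4844] v=[-1.1216]
Step 35: x=[4.4276] v=[-1.1362]
Step 36: x=[4.3701] v=[-1.1494]
Step 37: x=[4.3120] v=[-1.1612]
Step 38: x=[4.2534] v=[-1.1715]
Step 39: x=[4.1944] v=[-1.1803]
Step 40: x=[4.1350] v=[-1.1877]
Step 41: x=[4.0753] v=[-1.1936]
Step 42: x=[4.0154] v=[-1.1980]
Step 43: x=[3.9554] v=[-1.2009]
v[0] did not become non-negative within 43 steps; using fallback time=2.1500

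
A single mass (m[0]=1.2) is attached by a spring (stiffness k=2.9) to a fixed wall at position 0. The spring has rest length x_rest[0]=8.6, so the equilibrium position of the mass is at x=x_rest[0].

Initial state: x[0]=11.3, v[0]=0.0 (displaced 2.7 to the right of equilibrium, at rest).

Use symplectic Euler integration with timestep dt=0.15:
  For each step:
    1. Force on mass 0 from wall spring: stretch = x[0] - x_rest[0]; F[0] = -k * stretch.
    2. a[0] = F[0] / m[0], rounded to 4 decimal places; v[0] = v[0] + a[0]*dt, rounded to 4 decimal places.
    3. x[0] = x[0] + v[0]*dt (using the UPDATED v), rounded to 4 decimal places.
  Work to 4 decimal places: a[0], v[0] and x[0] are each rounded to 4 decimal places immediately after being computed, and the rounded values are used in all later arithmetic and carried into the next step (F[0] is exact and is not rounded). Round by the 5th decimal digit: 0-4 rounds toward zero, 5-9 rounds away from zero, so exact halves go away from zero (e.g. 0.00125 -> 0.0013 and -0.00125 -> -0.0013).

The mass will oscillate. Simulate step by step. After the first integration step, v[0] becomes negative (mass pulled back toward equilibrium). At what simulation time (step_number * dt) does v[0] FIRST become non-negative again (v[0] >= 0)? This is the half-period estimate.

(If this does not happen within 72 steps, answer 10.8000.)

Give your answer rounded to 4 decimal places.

Step 0: x=[11.3000] v=[0.0000]
Step 1: x=[11.1532] v=[-0.9788]
Step 2: x=[10.8676] v=[-1.9043]
Step 3: x=[10.4587] v=[-2.7263]
Step 4: x=[9.9487] v=[-3.4001]
Step 5: x=[9.3654] v=[-3.8890]
Step 6: x=[8.7404] v=[-4.1665]
Step 7: x=[8.1078] v=[-4.2174]
Step 8: x=[7.5020] v=[-4.0390]
Step 9: x=[6.9559] v=[-3.6410]
Step 10: x=[6.4992] v=[-3.0450]
Step 11: x=[6.1567] v=[-2.2835]
Step 12: x=[5.9470] v=[-1.3978]
Step 13: x=[5.8816] v=[-0.4361]
Step 14: x=[5.9640] v=[0.5493]
First v>=0 after going negative at step 14, time=2.1000

Answer: 2.1000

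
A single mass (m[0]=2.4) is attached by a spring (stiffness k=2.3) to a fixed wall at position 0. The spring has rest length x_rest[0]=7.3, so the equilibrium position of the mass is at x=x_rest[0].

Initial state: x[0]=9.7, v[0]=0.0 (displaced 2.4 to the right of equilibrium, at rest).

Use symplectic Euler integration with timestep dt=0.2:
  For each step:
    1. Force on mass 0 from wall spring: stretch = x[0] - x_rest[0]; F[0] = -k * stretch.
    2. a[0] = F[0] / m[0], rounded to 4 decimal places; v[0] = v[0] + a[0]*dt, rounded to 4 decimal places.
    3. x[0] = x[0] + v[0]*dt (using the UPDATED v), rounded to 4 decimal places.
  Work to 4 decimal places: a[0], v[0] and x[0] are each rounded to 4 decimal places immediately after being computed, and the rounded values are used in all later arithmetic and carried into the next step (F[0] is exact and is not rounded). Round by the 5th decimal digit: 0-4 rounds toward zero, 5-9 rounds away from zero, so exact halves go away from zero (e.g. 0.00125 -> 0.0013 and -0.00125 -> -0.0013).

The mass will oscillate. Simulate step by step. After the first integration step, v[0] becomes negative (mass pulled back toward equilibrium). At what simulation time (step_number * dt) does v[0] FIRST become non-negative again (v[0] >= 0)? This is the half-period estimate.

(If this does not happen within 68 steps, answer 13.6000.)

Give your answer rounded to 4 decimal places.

Step 0: x=[9.7000] v=[0.0000]
Step 1: x=[9.6080] v=[-0.4600]
Step 2: x=[9.4275] v=[-0.9024]
Step 3: x=[9.1655] v=[-1.3102]
Step 4: x=[8.8319] v=[-1.6678]
Step 5: x=[8.4396] v=[-1.9614]
Step 6: x=[8.0036] v=[-2.1798]
Step 7: x=[7.5407] v=[-2.3147]
Step 8: x=[7.0685] v=[-2.3608]
Step 9: x=[6.6052] v=[-2.3164]
Step 10: x=[6.1686] v=[-2.1832]
Step 11: x=[5.7753] v=[-1.9663]
Step 12: x=[5.4405] v=[-1.6741]
Step 13: x=[5.1770] v=[-1.3177]
Step 14: x=[4.9948] v=[-0.9108]
Step 15: x=[4.9010] v=[-0.4690]
Step 16: x=[4.8992] v=[-0.0092]
Step 17: x=[4.9894] v=[0.4510]
First v>=0 after going negative at step 17, time=3.4000

Answer: 3.4000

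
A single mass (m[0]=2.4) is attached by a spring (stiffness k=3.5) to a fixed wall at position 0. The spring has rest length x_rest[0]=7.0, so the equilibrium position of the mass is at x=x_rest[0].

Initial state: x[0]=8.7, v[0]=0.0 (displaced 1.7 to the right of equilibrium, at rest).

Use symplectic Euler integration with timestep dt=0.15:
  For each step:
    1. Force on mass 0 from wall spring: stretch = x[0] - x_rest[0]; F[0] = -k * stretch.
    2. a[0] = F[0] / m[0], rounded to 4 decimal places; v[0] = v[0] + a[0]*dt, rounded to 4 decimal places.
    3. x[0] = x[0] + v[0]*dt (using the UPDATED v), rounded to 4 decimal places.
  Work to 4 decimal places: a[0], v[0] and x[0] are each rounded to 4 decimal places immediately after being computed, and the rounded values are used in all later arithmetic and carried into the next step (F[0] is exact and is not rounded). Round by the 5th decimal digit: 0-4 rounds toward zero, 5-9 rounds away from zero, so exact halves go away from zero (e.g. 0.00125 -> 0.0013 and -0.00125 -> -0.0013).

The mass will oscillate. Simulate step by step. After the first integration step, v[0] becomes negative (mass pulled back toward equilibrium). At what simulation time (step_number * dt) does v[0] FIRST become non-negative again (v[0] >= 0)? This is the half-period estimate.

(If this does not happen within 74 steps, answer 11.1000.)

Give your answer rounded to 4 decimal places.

Answer: 2.7000

Derivation:
Step 0: x=[8.7000] v=[0.0000]
Step 1: x=[8.6442] v=[-0.3719]
Step 2: x=[8.5345] v=[-0.7316]
Step 3: x=[8.3744] v=[-1.0673]
Step 4: x=[8.1692] v=[-1.3679]
Step 5: x=[7.9256] v=[-1.6237]
Step 6: x=[7.6517] v=[-1.8262]
Step 7: x=[7.3564] v=[-1.9688]
Step 8: x=[7.0494] v=[-2.0468]
Step 9: x=[6.7408] v=[-2.0576]
Step 10: x=[6.4407] v=[-2.0009]
Step 11: x=[6.1589] v=[-1.8786]
Step 12: x=[5.9047] v=[-1.6946]
Step 13: x=[5.6865] v=[-1.4550]
Step 14: x=[5.5113] v=[-1.1677]
Step 15: x=[5.3850] v=[-0.8421]
Step 16: x=[5.3117] v=[-0.4888]
Step 17: x=[5.2938] v=[-0.1195]
Step 18: x=[5.3319] v=[0.2537]
First v>=0 after going negative at step 18, time=2.7000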